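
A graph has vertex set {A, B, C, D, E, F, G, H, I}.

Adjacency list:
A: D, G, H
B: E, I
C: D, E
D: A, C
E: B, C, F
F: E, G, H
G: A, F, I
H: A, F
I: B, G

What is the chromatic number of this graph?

The cycle E-B-I-G-F-E has odd length 5, so it cannot be 2-colored; at least 3 colors are needed.
A valid assignment using 3 colors: A=1, B=3, C=1, D=2, E=2, F=1, G=2, H=2, I=1. Each edge has distinct colors on its endpoints.

3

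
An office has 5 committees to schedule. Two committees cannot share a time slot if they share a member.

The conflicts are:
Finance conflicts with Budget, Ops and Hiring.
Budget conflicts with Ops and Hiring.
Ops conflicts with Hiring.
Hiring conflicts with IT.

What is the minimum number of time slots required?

Finance, Budget, Ops, Hiring are mutually in conflict, so at least 4 time slots are needed.
4 time slots suffice: time slot 1 → {Hiring}; time slot 2 → {Finance, IT}; time slot 3 → {Ops}; time slot 4 → {Budget}. No two conflicting committees share a time slot.

4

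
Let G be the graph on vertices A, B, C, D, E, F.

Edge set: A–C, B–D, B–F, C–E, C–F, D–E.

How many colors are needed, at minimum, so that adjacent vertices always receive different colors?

The cycle B-F-C-E-D-B has odd length 5, so it cannot be 2-colored; at least 3 colors are needed.
One proper 3-coloring: A=2, B=3, C=1, D=1, E=2, F=2. Each edge has distinct colors on its endpoints.

3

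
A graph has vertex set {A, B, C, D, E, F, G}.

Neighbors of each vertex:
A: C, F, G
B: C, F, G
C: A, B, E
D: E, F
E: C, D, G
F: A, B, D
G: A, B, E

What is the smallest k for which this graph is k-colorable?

3

The cycle E-C-B-F-D-E has odd length 5, so it cannot be 2-colored; at least 3 colors are needed.
3 colors suffice: color 1 → {A, B, E}; color 2 → {C, F, G}; color 3 → {D}. Each edge has distinct colors on its endpoints.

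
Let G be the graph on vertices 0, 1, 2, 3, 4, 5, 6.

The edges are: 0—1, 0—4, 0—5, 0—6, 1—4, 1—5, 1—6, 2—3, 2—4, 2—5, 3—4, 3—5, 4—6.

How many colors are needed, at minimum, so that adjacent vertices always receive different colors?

0, 1, 4, 6 are mutually adjacent (a clique of size 4), so at least 4 colors are needed.
4 colors suffice: color red → {4, 5}; color blue → {1, 2}; color green → {0, 3}; color yellow → {6}. No two adjacent vertices share a color.

4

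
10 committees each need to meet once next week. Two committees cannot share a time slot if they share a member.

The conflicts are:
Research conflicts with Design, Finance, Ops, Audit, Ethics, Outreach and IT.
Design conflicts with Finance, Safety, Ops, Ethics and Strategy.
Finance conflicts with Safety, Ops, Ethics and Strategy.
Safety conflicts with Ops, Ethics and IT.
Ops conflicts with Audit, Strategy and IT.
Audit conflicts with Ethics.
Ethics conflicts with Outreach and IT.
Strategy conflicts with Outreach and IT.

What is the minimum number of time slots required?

Design, Finance, Safety, Ops are mutually in conflict, so at least 4 time slots are needed.
4 time slots suffice: Research=2, Design=3, Finance=4, Safety=2, Ops=1, Audit=3, Ethics=1, Strategy=2, Outreach=3, IT=3. Every pair that conflicts lands in different time slots.

4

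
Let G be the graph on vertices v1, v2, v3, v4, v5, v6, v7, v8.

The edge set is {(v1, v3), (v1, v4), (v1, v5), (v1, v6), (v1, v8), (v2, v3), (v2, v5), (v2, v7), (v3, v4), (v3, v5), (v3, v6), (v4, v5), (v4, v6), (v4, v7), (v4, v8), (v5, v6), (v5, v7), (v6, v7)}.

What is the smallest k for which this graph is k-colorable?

v1, v3, v4, v5, v6 are pairwise adjacent (a clique of size 5), so at least 5 colors are needed.
5 colors suffice: v1=3, v2=1, v3=4, v4=1, v5=2, v6=5, v7=3, v8=2. Every edge joins two different colors.

5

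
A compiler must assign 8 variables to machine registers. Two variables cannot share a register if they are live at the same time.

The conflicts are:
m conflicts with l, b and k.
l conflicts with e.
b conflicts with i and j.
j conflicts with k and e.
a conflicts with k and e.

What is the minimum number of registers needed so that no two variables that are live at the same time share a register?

The cycle l-m-b-j-e-l has odd length 5, so it cannot be 2-colored; at least 3 registers are needed.
3 registers suffice: m=2, l=3, b=1, i=2, j=2, a=2, k=1, e=1. Each listed conflict is separated.

3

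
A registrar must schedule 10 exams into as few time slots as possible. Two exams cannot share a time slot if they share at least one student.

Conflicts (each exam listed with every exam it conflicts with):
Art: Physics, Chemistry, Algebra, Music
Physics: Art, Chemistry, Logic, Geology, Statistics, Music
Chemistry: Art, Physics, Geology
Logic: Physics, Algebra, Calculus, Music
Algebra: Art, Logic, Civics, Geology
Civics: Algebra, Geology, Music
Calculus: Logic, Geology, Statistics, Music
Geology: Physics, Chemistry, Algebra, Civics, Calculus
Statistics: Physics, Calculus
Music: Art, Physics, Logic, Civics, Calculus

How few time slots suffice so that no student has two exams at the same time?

Physics, Chemistry, Geology pairwise conflict, so at least 3 time slots are needed.
A valid assignment using 3 time slots: Art=2, Physics=1, Chemistry=3, Logic=2, Algebra=3, Civics=1, Calculus=1, Geology=2, Statistics=2, Music=3. Each listed conflict is separated.

3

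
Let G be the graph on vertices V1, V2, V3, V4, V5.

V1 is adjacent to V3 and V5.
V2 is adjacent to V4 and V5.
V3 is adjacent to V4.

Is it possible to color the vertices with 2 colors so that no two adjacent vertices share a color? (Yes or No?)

No

The cycle V3-V1-V5-V2-V4-V3 has odd length 5, so it cannot be 2-colored; at least 3 colors are needed.
So 2 colors are not enough.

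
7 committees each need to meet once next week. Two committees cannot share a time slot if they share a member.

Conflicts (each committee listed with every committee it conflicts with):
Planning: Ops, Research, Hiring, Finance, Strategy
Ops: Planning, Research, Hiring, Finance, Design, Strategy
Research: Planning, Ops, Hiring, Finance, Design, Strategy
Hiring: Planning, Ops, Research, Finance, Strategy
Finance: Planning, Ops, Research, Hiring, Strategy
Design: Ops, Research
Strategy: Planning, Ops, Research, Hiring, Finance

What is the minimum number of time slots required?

6

Planning, Ops, Research, Hiring, Finance, Strategy all conflict with each other, so at least 6 time slots are needed.
6 time slots suffice: time slot 1 → {Ops}; time slot 2 → {Research}; time slot 3 → {Planning, Design}; time slot 4 → {Finance}; time slot 5 → {Hiring}; time slot 6 → {Strategy}. No two conflicting committees share a time slot.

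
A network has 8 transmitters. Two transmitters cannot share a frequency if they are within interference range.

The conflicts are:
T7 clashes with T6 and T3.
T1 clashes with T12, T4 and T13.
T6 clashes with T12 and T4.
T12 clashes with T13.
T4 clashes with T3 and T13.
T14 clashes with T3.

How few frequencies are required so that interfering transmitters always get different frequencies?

T1, T12, T13 pairwise conflict, so at least 3 frequencies are needed.
3 frequencies suffice: frequency 1 → {T7, T12, T4, T14}; frequency 2 → {T1, T6, T3}; frequency 3 → {T13}. Every pair that conflicts lands in different frequencies.

3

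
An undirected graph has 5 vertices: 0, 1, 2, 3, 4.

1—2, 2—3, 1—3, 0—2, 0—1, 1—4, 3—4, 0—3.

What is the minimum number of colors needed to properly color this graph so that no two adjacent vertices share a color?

4

0, 1, 2, 3 are pairwise adjacent (a clique of size 4), so at least 4 colors are needed.
4 colors suffice: color red → {3}; color blue → {1}; color green → {2, 4}; color yellow → {0}. Each edge has distinct colors on its endpoints.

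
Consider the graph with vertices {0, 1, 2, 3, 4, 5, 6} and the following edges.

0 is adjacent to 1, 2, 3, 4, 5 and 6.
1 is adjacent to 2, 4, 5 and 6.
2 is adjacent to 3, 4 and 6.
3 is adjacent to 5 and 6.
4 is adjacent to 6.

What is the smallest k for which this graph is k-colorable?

0, 1, 2, 4, 6 are mutually adjacent (a clique of size 5), so at least 5 colors are needed.
5 colors suffice: color red → {0}; color blue → {1, 3}; color green → {5, 6}; color yellow → {2}; color purple → {4}. Each edge has distinct colors on its endpoints.

5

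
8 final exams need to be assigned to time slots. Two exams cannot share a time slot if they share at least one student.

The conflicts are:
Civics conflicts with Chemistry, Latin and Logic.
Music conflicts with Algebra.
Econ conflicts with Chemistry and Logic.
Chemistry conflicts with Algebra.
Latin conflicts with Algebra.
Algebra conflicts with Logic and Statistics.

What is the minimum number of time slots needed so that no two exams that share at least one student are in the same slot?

2

Algebra and Statistics conflict, so at least 2 time slots are needed.
Using 2 time slots: Civics=1, Music=2, Econ=1, Chemistry=2, Latin=2, Algebra=1, Logic=2, Statistics=2. Each listed conflict is separated.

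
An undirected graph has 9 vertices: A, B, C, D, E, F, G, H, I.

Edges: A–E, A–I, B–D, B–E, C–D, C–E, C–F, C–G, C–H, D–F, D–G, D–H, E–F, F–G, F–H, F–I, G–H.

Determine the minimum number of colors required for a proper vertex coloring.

5

C, D, F, G, H form a clique, so at least 5 colors are needed.
One proper 5-coloring: A=1, B=1, C=3, D=2, E=2, F=1, G=4, H=5, I=2. Each edge has distinct colors on its endpoints.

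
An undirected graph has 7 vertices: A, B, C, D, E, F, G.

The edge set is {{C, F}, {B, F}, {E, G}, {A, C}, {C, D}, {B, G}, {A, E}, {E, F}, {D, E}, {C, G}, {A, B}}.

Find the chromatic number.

2

C and G are adjacent, so at least 2 colors are needed.
2 colors suffice: color 1 → {B, C, E}; color 2 → {A, D, F, G}. Every edge joins two different colors.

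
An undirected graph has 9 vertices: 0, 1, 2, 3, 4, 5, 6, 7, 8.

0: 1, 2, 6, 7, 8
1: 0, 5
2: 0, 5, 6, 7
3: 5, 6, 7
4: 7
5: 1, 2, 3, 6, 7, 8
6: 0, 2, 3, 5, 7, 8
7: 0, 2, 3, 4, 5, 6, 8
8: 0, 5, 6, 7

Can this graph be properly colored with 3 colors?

No

5, 6, 7, 8 form a clique, so at least 4 colors are needed.
So 3 colors are not enough.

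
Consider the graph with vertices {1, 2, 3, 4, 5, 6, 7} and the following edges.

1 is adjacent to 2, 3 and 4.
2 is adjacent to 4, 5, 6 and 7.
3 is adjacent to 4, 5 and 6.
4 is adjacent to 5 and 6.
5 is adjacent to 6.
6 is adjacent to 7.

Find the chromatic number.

3, 4, 5, 6 form a clique, so at least 4 colors are needed.
4 colors suffice: color a → {4, 7}; color b → {1, 6}; color c → {2, 3}; color d → {5}. No two adjacent vertices share a color.

4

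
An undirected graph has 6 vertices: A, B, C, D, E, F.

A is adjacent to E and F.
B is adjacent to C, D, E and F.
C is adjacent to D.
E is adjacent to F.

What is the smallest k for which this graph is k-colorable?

A, E, F form a triangle, so at least 3 colors are needed.
3 colors suffice: color red → {A, B}; color blue → {C, E}; color green → {D, F}. Every edge joins two different colors.

3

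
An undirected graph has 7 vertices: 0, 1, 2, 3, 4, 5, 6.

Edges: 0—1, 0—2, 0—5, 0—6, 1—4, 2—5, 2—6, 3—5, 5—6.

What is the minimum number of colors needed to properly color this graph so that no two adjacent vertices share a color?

0, 2, 5, 6 are mutually adjacent (a clique of size 4), so at least 4 colors are needed.
A valid assignment using 4 colors: 0=red, 1=blue, 2=green, 3=red, 4=red, 5=blue, 6=yellow. No two adjacent vertices share a color.

4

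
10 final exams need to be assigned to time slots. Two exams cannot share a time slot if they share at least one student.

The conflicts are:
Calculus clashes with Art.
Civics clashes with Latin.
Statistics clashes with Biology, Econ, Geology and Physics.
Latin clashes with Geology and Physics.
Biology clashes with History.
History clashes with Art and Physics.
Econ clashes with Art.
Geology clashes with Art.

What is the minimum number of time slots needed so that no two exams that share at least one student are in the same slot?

The cycle Art-History-Physics-Statistics-Econ-Art has odd length 5, so it cannot be 2-colored; at least 3 time slots are needed.
3 time slots suffice: time slot 1 → {Statistics, Latin, Art}; time slot 2 → {Calculus, Civics, Biology, Econ, Geology, Physics}; time slot 3 → {History}. Each listed conflict is separated.

3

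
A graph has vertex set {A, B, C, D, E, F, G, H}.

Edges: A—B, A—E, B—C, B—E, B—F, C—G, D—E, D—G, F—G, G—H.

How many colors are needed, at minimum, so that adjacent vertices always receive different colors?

3

A, B, E are pairwise adjacent, so at least 3 colors are needed.
A valid assignment using 3 colors: A=3, B=1, C=2, D=3, E=2, F=2, G=1, H=2. Each edge has distinct colors on its endpoints.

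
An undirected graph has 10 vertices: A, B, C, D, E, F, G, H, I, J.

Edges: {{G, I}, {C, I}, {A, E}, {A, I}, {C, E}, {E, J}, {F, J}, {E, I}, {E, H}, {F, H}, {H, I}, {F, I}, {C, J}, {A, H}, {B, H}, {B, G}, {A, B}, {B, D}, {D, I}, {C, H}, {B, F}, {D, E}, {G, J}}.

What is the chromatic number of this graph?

4

C, E, H, I are pairwise adjacent (a clique of size 4), so at least 4 colors are needed.
One proper 4-coloring: A=4, B=1, C=4, D=3, E=2, F=2, G=2, H=3, I=1, J=1. No two adjacent vertices share a color.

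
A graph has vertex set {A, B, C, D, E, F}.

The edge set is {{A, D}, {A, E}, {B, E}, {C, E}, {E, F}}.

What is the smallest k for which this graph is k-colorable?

2

E and F are adjacent, so at least 2 colors are needed.
2 colors suffice: color red → {D, E}; color blue → {A, B, C, F}. Every edge joins two different colors.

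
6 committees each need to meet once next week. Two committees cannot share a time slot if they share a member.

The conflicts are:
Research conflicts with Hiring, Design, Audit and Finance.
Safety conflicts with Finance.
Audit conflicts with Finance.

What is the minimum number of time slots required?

Research, Audit, Finance pairwise conflict, so at least 3 time slots are needed.
Using 3 time slots: Research=1, Safety=1, Hiring=2, Design=2, Audit=3, Finance=2. Each listed conflict is separated.

3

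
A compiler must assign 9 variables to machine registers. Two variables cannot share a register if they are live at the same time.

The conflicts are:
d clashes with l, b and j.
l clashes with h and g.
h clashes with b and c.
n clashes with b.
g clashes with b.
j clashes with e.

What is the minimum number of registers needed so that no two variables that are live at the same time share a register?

d and b conflict, so at least 2 registers are needed.
2 registers suffice: d=2, l=1, h=2, n=2, g=2, b=1, c=1, j=1, e=2. Every pair that conflicts lands in different registers.

2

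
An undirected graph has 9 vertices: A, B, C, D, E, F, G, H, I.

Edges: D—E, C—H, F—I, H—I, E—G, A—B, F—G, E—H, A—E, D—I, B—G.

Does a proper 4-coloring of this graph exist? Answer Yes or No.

Yes

The chromatic number is 3. The cycle G-E-H-I-F-G has odd length 5, so it cannot be 2-colored; at least 3 colors are needed.
3 colors suffice: color 1 → {B, C, E, I}; color 2 → {A, D, G, H}; color 3 → {F}.
Since 4 ≥ 3, a proper 4-coloring certainly exists.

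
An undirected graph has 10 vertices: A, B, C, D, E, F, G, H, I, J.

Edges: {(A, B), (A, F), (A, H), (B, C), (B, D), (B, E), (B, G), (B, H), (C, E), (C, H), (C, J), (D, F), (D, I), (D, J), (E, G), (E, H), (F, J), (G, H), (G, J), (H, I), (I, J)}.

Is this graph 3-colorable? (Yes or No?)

B, C, E, H form a clique, so at least 4 colors are needed.
So 3 colors are not enough.

No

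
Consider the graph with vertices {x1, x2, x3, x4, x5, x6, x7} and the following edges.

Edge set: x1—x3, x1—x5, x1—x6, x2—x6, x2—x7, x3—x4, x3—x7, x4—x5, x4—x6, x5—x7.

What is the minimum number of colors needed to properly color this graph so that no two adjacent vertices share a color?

The cycle x6-x1-x5-x7-x2-x6 has odd length 5, so it cannot be 2-colored; at least 3 colors are needed.
3 colors suffice: x1=2, x2=3, x3=1, x4=2, x5=1, x6=1, x7=2. Each edge has distinct colors on its endpoints.

3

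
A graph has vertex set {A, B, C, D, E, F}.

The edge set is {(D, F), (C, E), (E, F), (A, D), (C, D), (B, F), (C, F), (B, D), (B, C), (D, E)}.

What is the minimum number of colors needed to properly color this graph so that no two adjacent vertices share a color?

B, C, D, F are pairwise adjacent (a clique of size 4), so at least 4 colors are needed.
4 colors suffice: color 1 → {D}; color 2 → {A, F}; color 3 → {C}; color 4 → {B, E}. Every edge joins two different colors.

4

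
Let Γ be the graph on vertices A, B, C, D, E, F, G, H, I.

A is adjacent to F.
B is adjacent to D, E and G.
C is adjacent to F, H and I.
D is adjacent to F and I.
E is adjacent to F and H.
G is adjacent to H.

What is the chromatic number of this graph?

2

C and I are adjacent, so at least 2 colors are needed.
2 colors suffice: color 1 → {B, F, H, I}; color 2 → {A, C, D, E, G}. No two adjacent vertices share a color.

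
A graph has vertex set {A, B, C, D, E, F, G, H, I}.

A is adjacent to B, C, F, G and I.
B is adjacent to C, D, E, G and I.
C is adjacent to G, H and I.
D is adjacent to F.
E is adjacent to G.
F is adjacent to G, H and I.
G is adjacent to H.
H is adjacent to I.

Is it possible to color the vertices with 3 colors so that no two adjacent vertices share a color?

A, B, C, I form a clique, so at least 4 colors are needed.
So 3 colors are not enough.

No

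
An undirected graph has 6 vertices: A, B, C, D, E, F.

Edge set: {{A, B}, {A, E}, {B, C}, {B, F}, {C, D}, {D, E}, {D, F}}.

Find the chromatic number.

3

The cycle B-C-D-E-A-B has odd length 5, so it cannot be 2-colored; at least 3 colors are needed.
3 colors suffice: color red → {B, D}; color blue → {C, E, F}; color green → {A}. Each edge has distinct colors on its endpoints.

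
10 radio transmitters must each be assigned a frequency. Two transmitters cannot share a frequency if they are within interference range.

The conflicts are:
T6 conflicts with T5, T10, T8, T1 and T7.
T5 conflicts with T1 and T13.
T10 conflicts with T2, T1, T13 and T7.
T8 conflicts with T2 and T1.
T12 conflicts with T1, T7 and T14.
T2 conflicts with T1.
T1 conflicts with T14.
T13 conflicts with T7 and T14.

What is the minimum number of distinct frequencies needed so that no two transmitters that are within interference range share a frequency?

T10, T13, T7 pairwise conflict, so at least 3 frequencies are needed.
3 frequencies suffice: frequency 1 → {T1, T7}; frequency 2 → {T5, T10, T8, T14}; frequency 3 → {T6, T12, T2, T13}. No two conflicting transmitters share a frequency.

3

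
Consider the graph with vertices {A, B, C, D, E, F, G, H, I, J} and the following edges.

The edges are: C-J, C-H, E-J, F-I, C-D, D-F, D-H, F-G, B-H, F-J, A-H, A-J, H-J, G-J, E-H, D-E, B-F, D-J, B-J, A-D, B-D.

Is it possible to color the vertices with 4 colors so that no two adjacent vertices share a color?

The chromatic number is 4. B, D, H, J form a clique, so at least 4 colors are needed.
A valid assignment using 4 colors: A=4, B=4, C=4, D=2, E=4, F=3, G=2, H=3, I=1, J=1.
That is already a proper 4-coloring.

Yes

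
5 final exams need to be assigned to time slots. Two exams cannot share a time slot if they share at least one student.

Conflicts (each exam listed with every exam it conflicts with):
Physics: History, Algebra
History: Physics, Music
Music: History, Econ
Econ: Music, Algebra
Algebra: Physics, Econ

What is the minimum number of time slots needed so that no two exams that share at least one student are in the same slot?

3

The cycle Algebra-Physics-History-Music-Econ-Algebra has odd length 5, so it cannot be 2-colored; at least 3 time slots are needed.
A valid assignment using 3 time slots: Physics=2, History=1, Music=3, Econ=2, Algebra=1. No two conflicting exams share a time slot.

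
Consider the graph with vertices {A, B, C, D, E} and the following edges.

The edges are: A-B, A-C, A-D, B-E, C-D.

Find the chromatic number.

3

A, C, D are pairwise adjacent, so at least 3 colors are needed.
One proper 3-coloring: A=red, B=blue, C=blue, D=green, E=red. No two adjacent vertices share a color.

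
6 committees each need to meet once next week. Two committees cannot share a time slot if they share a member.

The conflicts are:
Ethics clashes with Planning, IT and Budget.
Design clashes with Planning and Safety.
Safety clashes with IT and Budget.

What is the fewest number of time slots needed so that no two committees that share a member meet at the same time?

3

The cycle Design-Safety-Budget-Ethics-Planning-Design has odd length 5, so it cannot be 2-colored; at least 3 time slots are needed.
A valid assignment using 3 time slots: Ethics=1, Design=3, Planning=2, Safety=1, IT=2, Budget=2. Each listed conflict is separated.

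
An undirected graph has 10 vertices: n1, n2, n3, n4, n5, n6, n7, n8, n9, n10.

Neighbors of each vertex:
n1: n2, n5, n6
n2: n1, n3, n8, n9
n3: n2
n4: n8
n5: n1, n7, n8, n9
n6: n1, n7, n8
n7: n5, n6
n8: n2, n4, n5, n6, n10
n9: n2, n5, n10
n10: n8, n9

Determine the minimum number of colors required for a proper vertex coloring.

n6 and n7 are adjacent, so at least 2 colors are needed.
A valid assignment using 2 colors: n1=1, n2=2, n3=1, n4=2, n5=2, n6=2, n7=1, n8=1, n9=1, n10=2. Each edge has distinct colors on its endpoints.

2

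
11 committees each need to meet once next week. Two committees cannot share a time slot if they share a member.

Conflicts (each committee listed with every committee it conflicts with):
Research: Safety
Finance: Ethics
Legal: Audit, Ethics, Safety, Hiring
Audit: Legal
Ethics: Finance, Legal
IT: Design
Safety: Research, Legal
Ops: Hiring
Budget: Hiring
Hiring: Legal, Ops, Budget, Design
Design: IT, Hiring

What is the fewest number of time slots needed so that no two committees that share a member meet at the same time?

IT and Design conflict, so at least 2 time slots are needed.
2 time slots suffice: time slot 1 → {Research, Finance, Legal, Ops, Budget, Design}; time slot 2 → {Audit, Ethics, IT, Safety, Hiring}. Each listed conflict is separated.

2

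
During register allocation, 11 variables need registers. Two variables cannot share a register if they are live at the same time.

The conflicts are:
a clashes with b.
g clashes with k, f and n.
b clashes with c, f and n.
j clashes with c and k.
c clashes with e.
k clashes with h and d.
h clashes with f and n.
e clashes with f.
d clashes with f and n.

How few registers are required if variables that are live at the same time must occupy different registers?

k and h conflict, so at least 2 registers are needed.
Using 2 registers: a=1, g=2, b=2, j=2, c=1, k=1, h=2, e=2, d=2, f=1, n=1. Every pair that conflicts lands in different registers.

2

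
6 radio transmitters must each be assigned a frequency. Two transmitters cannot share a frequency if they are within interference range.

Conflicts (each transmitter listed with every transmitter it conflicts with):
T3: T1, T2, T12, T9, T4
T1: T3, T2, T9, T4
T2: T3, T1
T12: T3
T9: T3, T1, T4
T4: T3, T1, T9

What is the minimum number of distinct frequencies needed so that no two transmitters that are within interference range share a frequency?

4

T3, T1, T9, T4 all conflict with each other, so at least 4 frequencies are needed.
4 frequencies suffice: frequency 1 → {T3}; frequency 2 → {T1, T12}; frequency 3 → {T2, T4}; frequency 4 → {T9}. Every pair that conflicts lands in different frequencies.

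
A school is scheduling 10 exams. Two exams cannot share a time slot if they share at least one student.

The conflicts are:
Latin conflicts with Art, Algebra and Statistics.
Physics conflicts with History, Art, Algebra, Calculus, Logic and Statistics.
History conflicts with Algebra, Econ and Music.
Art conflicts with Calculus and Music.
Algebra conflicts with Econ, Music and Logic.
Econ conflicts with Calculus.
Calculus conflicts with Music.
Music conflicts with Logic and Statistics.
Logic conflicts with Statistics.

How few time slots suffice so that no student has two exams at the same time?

3

History, Algebra, Music pairwise conflict, so at least 3 time slots are needed.
3 time slots suffice: time slot 1 → {Algebra, Calculus, Statistics}; time slot 2 → {Latin, Physics, Econ, Music}; time slot 3 → {History, Art, Logic}. Each listed conflict is separated.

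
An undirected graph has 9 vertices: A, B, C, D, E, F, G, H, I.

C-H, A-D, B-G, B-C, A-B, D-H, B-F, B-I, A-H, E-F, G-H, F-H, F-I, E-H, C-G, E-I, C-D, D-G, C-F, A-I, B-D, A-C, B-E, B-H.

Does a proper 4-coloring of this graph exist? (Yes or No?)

A, B, C, D, H are pairwise adjacent (a clique of size 5), so at least 5 colors are needed.
So 4 colors are not enough.

No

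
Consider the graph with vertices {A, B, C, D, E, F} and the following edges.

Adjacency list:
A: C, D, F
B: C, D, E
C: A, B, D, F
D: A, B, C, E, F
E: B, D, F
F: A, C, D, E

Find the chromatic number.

4

A, C, D, F are pairwise adjacent (a clique of size 4), so at least 4 colors are needed.
One proper 4-coloring: A=yellow, B=blue, C=green, D=red, E=green, F=blue. Every edge joins two different colors.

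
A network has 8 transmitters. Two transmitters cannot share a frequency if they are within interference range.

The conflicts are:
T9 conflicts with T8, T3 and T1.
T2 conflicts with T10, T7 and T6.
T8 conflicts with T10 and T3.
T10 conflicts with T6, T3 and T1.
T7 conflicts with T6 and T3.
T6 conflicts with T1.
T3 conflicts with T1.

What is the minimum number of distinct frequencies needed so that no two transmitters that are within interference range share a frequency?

3

T9, T3, T1 all conflict with each other, so at least 3 frequencies are needed.
3 frequencies suffice: T9=1, T2=3, T8=3, T10=1, T7=1, T6=2, T3=2, T1=3. No two conflicting transmitters share a frequency.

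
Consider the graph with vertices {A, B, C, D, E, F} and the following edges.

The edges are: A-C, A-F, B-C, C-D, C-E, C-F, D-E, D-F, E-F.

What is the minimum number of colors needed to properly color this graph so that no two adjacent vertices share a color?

C, D, E, F form a clique, so at least 4 colors are needed.
4 colors suffice: color red → {C}; color blue → {B, F}; color green → {A, E}; color yellow → {D}. No two adjacent vertices share a color.

4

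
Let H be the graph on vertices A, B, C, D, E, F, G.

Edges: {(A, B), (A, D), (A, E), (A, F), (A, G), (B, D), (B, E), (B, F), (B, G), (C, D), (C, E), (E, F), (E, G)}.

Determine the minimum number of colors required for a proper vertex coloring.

A, B, E, G form a clique, so at least 4 colors are needed.
A valid assignment using 4 colors: A=green, B=red, C=red, D=blue, E=blue, F=yellow, G=yellow. Every edge joins two different colors.

4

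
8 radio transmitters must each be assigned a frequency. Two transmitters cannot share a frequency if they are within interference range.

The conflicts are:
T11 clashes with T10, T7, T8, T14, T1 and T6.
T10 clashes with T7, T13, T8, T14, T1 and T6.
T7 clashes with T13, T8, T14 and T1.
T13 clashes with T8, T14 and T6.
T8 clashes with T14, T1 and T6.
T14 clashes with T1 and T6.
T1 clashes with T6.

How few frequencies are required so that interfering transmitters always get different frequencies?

6

T11, T10, T8, T14, T1, T6 are mutually in conflict, so at least 6 frequencies are needed.
A valid assignment using 6 frequencies: T11=5, T10=3, T7=6, T13=4, T8=2, T14=1, T1=4, T6=6. Every pair that conflicts lands in different frequencies.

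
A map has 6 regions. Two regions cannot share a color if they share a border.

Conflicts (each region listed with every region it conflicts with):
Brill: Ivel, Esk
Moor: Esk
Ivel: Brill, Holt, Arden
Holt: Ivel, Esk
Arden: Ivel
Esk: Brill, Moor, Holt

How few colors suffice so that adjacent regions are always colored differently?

Moor and Esk conflict, so at least 2 colors are needed.
2 colors suffice: color 1 → {Ivel, Esk}; color 2 → {Brill, Moor, Holt, Arden}. Each listed conflict is separated.

2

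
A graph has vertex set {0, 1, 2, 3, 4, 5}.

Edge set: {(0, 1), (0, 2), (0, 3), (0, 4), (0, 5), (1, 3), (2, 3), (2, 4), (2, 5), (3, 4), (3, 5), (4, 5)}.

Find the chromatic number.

5

0, 2, 3, 4, 5 are mutually adjacent (a clique of size 5), so at least 5 colors are needed.
5 colors suffice: color red → {0}; color blue → {3}; color green → {1, 5}; color yellow → {4}; color purple → {2}. Each edge has distinct colors on its endpoints.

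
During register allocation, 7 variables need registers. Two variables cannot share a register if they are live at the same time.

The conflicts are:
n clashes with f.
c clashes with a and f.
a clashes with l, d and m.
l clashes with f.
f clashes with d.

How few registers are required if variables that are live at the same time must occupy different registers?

a and d conflict, so at least 2 registers are needed.
Using 2 registers: n=2, c=2, a=1, l=2, f=1, d=2, m=2. Every pair that conflicts lands in different registers.

2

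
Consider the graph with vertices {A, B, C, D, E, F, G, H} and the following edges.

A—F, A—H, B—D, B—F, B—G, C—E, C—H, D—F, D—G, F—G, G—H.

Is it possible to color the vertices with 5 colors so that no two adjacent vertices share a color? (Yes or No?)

Yes

The chromatic number is 4. B, D, F, G form a clique, so at least 4 colors are needed.
4 colors suffice: color 1 → {E, F, H}; color 2 → {A, C, G}; color 3 → {B}; color 4 → {D}.
Since 5 ≥ 4, a proper 5-coloring certainly exists.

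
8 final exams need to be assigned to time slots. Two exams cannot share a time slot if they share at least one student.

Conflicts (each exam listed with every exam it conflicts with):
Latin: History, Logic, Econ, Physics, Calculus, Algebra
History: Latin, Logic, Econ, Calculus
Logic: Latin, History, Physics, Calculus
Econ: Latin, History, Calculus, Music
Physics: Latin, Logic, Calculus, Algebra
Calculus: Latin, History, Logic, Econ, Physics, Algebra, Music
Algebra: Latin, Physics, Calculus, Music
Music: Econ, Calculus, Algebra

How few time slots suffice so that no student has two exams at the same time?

Latin, History, Logic, Calculus all conflict with each other, so at least 4 time slots are needed.
4 time slots suffice: time slot 1 → {Calculus}; time slot 2 → {Latin, Music}; time slot 3 → {Logic, Econ, Algebra}; time slot 4 → {History, Physics}. Each listed conflict is separated.

4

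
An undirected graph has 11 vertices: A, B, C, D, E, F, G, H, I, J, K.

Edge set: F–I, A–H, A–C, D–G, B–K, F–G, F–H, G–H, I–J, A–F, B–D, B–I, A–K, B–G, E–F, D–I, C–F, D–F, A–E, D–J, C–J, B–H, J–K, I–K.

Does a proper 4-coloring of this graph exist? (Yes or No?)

Yes

The chromatic number is 3. A, C, F form a triangle, so at least 3 colors are needed.
3 colors suffice: color red → {B, F, J}; color blue → {A, G, I}; color green → {C, D, E, H, K}.
Since 4 ≥ 3, a proper 4-coloring certainly exists.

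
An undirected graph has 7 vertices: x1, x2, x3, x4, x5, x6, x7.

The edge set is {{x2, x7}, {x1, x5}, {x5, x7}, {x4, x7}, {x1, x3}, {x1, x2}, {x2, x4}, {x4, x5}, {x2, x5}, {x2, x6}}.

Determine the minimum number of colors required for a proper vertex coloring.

4

x2, x4, x5, x7 are mutually adjacent (a clique of size 4), so at least 4 colors are needed.
4 colors suffice: color 1 → {x2, x3}; color 2 → {x5, x6}; color 3 → {x1, x4}; color 4 → {x7}. Each edge has distinct colors on its endpoints.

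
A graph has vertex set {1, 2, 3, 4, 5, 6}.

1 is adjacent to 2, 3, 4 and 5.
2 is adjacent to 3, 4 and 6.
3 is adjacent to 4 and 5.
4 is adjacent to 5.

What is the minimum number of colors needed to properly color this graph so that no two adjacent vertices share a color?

1, 3, 4, 5 are mutually adjacent (a clique of size 4), so at least 4 colors are needed.
4 colors suffice: 1=b, 2=d, 3=a, 4=c, 5=d, 6=a. Each edge has distinct colors on its endpoints.

4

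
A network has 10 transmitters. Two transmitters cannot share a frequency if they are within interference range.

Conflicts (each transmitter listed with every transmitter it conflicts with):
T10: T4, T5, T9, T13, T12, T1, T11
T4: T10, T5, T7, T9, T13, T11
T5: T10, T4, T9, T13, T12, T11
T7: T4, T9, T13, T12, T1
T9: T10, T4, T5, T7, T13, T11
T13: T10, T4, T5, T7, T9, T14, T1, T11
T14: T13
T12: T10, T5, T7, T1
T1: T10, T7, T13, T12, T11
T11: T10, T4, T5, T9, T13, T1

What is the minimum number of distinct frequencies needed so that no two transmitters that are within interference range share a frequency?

6

T10, T4, T5, T9, T13, T11 pairwise conflict, so at least 6 frequencies are needed.
6 frequencies suffice: frequency 1 → {T13, T12}; frequency 2 → {T10, T7, T14}; frequency 3 → {T4, T1}; frequency 4 → {T9}; frequency 5 → {T5}; frequency 6 → {T11}. Every pair that conflicts lands in different frequencies.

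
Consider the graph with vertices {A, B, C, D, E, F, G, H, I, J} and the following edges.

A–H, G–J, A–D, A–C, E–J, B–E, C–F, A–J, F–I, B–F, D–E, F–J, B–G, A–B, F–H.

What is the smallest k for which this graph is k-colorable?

B and G are adjacent, so at least 2 colors are needed.
2 colors suffice: color 1 → {A, E, F, G}; color 2 → {B, C, D, H, I, J}. No two adjacent vertices share a color.

2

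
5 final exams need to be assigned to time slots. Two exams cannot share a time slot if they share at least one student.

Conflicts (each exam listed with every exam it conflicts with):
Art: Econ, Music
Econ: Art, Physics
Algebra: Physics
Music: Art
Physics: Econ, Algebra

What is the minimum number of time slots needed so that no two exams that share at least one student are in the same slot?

2

Algebra and Physics conflict, so at least 2 time slots are needed.
Using 2 time slots: Art=1, Econ=2, Algebra=2, Music=2, Physics=1. Every pair that conflicts lands in different time slots.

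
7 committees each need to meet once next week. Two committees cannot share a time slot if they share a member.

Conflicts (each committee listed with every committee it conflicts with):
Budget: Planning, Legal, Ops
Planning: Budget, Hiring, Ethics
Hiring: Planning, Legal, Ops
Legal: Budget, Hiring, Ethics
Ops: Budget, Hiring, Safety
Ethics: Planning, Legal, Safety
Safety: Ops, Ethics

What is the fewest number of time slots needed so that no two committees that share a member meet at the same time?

3

The cycle Safety-Ops-Budget-Planning-Ethics-Safety has odd length 5, so it cannot be 2-colored; at least 3 time slots are needed.
3 time slots suffice: Budget=1, Planning=2, Hiring=1, Legal=2, Ops=2, Ethics=1, Safety=3. Each listed conflict is separated.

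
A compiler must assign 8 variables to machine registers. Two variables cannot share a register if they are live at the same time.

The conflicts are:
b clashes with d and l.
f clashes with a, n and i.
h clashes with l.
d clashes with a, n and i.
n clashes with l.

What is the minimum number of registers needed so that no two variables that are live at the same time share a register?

2

b and d conflict, so at least 2 registers are needed.
2 registers suffice: register 1 → {f, d, l}; register 2 → {b, h, a, n, i}. Each listed conflict is separated.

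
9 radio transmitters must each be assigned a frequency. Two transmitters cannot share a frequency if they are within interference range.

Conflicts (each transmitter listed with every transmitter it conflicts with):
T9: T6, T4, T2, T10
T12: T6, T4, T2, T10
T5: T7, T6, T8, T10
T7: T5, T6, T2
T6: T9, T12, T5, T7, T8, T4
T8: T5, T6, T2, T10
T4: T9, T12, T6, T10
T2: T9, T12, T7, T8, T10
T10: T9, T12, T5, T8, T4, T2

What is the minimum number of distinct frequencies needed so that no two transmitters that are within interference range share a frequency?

3

T5, T6, T8 pairwise conflict, so at least 3 frequencies are needed.
3 frequencies suffice: T9=3, T12=3, T5=2, T7=3, T6=1, T8=3, T4=2, T2=2, T10=1. Each listed conflict is separated.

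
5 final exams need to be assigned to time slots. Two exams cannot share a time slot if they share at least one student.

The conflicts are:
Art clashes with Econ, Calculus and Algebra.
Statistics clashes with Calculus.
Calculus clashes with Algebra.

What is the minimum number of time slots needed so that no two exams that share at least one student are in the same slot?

3

Art, Calculus, Algebra all conflict with each other, so at least 3 time slots are needed.
3 time slots suffice: time slot 1 → {Econ, Calculus}; time slot 2 → {Art, Statistics}; time slot 3 → {Algebra}. Each listed conflict is separated.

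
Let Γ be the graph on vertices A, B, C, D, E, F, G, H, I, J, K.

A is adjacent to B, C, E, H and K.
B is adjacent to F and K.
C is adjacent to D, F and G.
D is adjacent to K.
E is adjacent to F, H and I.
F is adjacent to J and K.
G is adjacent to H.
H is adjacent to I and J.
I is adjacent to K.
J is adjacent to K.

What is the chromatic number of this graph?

F, J, K form a triangle, so at least 3 colors are needed.
A valid assignment using 3 colors: A=blue, B=green, C=red, D=blue, E=green, F=blue, G=blue, H=red, I=blue, J=green, K=red. Each edge has distinct colors on its endpoints.

3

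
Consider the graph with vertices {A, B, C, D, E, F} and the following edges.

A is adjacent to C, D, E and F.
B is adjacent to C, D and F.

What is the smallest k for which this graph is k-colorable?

B and C are adjacent, so at least 2 colors are needed.
2 colors suffice: A=1, B=1, C=2, D=2, E=2, F=2. Each edge has distinct colors on its endpoints.

2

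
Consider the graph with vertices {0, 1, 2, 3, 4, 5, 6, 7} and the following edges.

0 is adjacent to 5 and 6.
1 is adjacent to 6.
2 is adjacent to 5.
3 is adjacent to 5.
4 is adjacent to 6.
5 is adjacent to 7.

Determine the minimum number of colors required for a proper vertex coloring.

1 and 6 are adjacent, so at least 2 colors are needed.
2 colors suffice: 0=blue, 1=blue, 2=blue, 3=blue, 4=blue, 5=red, 6=red, 7=blue. Every edge joins two different colors.

2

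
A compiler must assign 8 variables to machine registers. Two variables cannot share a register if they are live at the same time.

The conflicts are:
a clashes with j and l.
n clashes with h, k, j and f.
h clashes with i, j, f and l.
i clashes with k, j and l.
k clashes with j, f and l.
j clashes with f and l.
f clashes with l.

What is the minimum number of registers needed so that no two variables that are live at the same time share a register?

n, h, j, f all conflict with each other, so at least 4 registers are needed.
4 registers suffice: register 1 → {j}; register 2 → {n, l}; register 3 → {a, i, f}; register 4 → {h, k}. No two conflicting variables share a register.

4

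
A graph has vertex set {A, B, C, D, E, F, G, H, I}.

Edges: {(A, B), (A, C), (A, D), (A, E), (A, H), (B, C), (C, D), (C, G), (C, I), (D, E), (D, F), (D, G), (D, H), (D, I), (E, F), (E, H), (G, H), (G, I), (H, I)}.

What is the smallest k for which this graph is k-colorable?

4

D, G, H, I are mutually adjacent (a clique of size 4), so at least 4 colors are needed.
A valid assignment using 4 colors: A=blue, B=red, C=green, D=red, E=yellow, F=blue, G=blue, H=green, I=yellow. Every edge joins two different colors.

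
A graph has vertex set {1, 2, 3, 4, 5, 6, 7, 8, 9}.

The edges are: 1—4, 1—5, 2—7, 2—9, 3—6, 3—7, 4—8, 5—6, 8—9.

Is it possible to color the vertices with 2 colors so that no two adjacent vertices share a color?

The cycle 8-4-1-5-6-3-7-2-9-8 has odd length 9, so it cannot be 2-colored; at least 3 colors are needed.
So 2 colors are not enough.

No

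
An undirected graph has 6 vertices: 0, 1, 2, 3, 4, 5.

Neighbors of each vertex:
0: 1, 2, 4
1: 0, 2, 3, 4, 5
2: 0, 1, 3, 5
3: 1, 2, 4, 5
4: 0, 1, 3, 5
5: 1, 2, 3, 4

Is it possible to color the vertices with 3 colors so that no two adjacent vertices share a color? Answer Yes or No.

1, 3, 4, 5 are mutually adjacent (a clique of size 4), so at least 4 colors are needed.
So 3 colors are not enough.

No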